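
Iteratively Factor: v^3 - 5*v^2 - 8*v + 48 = (v - 4)*(v^2 - v - 12) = (v - 4)*(v + 3)*(v - 4)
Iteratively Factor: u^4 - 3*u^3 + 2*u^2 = (u)*(u^3 - 3*u^2 + 2*u) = u^2*(u^2 - 3*u + 2) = u^2*(u - 1)*(u - 2)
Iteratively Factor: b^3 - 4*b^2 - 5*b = (b + 1)*(b^2 - 5*b) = b*(b + 1)*(b - 5)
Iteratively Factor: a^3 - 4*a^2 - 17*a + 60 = (a - 5)*(a^2 + a - 12) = (a - 5)*(a + 4)*(a - 3)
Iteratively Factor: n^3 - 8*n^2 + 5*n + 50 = (n + 2)*(n^2 - 10*n + 25) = (n - 5)*(n + 2)*(n - 5)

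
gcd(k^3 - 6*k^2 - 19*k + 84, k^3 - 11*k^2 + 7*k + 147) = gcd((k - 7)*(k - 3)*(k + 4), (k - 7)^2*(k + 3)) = k - 7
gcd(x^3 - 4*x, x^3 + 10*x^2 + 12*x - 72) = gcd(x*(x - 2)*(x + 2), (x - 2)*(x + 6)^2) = x - 2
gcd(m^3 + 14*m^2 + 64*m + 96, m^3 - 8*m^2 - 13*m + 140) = m + 4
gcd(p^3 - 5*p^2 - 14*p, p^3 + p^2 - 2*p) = p^2 + 2*p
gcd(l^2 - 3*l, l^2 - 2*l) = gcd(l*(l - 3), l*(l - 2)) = l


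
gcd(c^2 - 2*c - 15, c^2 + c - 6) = c + 3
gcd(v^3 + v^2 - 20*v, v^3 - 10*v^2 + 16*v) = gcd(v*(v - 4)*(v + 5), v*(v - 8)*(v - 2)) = v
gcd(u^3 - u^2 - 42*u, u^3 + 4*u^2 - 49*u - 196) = u - 7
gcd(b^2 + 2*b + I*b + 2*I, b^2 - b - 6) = b + 2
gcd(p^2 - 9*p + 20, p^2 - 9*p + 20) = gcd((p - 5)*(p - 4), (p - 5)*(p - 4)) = p^2 - 9*p + 20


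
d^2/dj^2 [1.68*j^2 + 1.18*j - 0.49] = 3.36000000000000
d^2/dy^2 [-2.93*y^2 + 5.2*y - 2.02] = -5.86000000000000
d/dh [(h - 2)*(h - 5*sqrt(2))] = 2*h - 5*sqrt(2) - 2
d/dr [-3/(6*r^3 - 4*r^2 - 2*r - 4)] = 3*(9*r^2 - 4*r - 1)/(2*(-3*r^3 + 2*r^2 + r + 2)^2)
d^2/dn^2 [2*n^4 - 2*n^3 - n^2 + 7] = 24*n^2 - 12*n - 2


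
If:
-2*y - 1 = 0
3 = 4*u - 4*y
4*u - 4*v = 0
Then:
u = 1/4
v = 1/4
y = -1/2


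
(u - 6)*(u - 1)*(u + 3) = u^3 - 4*u^2 - 15*u + 18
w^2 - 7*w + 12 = (w - 4)*(w - 3)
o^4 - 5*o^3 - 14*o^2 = o^2*(o - 7)*(o + 2)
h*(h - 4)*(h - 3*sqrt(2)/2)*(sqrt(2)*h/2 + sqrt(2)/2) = sqrt(2)*h^4/2 - 3*sqrt(2)*h^3/2 - 3*h^3/2 - 2*sqrt(2)*h^2 + 9*h^2/2 + 6*h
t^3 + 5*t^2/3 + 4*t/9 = t*(t + 1/3)*(t + 4/3)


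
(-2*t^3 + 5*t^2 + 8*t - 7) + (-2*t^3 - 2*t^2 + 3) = -4*t^3 + 3*t^2 + 8*t - 4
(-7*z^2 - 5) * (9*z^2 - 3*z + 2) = -63*z^4 + 21*z^3 - 59*z^2 + 15*z - 10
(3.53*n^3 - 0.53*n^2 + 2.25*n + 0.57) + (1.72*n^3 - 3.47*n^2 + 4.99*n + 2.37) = 5.25*n^3 - 4.0*n^2 + 7.24*n + 2.94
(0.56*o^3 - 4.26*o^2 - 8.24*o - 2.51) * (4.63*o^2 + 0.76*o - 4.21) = 2.5928*o^5 - 19.2982*o^4 - 43.7464*o^3 + 0.0509000000000022*o^2 + 32.7828*o + 10.5671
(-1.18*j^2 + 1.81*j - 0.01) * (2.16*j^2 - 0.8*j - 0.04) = -2.5488*j^4 + 4.8536*j^3 - 1.4224*j^2 - 0.0644*j + 0.0004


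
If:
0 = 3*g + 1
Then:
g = -1/3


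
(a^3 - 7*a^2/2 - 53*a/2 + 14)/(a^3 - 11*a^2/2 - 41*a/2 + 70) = (2*a - 1)/(2*a - 5)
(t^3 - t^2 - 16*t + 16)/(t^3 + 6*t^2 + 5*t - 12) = (t - 4)/(t + 3)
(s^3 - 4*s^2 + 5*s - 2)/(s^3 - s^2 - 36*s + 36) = (s^2 - 3*s + 2)/(s^2 - 36)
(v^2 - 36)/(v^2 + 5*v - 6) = (v - 6)/(v - 1)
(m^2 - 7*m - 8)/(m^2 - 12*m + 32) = (m + 1)/(m - 4)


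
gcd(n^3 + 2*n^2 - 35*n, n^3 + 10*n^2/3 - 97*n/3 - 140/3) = n^2 + 2*n - 35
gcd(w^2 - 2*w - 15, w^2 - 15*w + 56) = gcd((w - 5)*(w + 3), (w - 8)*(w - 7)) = 1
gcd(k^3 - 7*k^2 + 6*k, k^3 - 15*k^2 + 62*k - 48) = k^2 - 7*k + 6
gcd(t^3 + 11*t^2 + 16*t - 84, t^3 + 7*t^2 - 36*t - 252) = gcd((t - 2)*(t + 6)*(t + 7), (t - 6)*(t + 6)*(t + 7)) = t^2 + 13*t + 42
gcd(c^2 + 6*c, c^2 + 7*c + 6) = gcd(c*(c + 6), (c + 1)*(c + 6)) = c + 6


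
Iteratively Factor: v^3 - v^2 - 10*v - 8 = (v - 4)*(v^2 + 3*v + 2) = (v - 4)*(v + 1)*(v + 2)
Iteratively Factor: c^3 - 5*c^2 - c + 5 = (c - 1)*(c^2 - 4*c - 5) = (c - 1)*(c + 1)*(c - 5)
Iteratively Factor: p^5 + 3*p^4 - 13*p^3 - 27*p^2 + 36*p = (p)*(p^4 + 3*p^3 - 13*p^2 - 27*p + 36) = p*(p - 1)*(p^3 + 4*p^2 - 9*p - 36) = p*(p - 1)*(p + 4)*(p^2 - 9) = p*(p - 1)*(p + 3)*(p + 4)*(p - 3)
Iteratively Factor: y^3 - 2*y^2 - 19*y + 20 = (y - 1)*(y^2 - y - 20) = (y - 1)*(y + 4)*(y - 5)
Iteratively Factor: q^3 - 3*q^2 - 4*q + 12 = (q - 3)*(q^2 - 4) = (q - 3)*(q - 2)*(q + 2)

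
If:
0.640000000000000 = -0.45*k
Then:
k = -1.42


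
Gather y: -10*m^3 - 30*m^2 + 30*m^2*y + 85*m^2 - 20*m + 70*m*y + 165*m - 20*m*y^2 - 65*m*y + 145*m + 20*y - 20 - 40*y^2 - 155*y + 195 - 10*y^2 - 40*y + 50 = -10*m^3 + 55*m^2 + 290*m + y^2*(-20*m - 50) + y*(30*m^2 + 5*m - 175) + 225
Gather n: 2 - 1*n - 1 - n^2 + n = 1 - n^2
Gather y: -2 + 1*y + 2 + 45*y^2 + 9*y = 45*y^2 + 10*y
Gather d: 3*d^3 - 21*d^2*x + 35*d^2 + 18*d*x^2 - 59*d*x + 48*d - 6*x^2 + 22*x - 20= 3*d^3 + d^2*(35 - 21*x) + d*(18*x^2 - 59*x + 48) - 6*x^2 + 22*x - 20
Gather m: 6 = 6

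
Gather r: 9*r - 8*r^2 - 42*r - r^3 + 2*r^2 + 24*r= -r^3 - 6*r^2 - 9*r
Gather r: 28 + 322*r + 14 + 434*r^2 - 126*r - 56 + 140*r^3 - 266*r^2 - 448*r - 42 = 140*r^3 + 168*r^2 - 252*r - 56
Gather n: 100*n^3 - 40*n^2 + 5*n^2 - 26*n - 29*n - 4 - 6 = 100*n^3 - 35*n^2 - 55*n - 10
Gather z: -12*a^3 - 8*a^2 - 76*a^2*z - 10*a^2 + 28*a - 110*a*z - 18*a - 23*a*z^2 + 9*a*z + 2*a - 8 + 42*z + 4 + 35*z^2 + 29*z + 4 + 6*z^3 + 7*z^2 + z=-12*a^3 - 18*a^2 + 12*a + 6*z^3 + z^2*(42 - 23*a) + z*(-76*a^2 - 101*a + 72)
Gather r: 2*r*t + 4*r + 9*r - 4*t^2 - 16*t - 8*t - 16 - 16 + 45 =r*(2*t + 13) - 4*t^2 - 24*t + 13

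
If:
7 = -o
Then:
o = -7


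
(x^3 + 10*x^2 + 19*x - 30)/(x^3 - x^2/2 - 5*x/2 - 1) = 2*(-x^3 - 10*x^2 - 19*x + 30)/(-2*x^3 + x^2 + 5*x + 2)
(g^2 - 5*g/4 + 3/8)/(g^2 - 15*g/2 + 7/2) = (g - 3/4)/(g - 7)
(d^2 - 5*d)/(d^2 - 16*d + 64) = d*(d - 5)/(d^2 - 16*d + 64)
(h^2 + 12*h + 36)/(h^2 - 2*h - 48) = (h + 6)/(h - 8)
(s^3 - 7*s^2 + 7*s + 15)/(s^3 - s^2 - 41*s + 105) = (s + 1)/(s + 7)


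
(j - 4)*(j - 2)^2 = j^3 - 8*j^2 + 20*j - 16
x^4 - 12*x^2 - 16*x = x*(x - 4)*(x + 2)^2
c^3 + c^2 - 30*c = c*(c - 5)*(c + 6)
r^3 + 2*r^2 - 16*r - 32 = (r - 4)*(r + 2)*(r + 4)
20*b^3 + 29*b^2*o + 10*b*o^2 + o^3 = (b + o)*(4*b + o)*(5*b + o)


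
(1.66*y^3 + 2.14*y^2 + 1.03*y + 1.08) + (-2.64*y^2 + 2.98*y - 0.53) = 1.66*y^3 - 0.5*y^2 + 4.01*y + 0.55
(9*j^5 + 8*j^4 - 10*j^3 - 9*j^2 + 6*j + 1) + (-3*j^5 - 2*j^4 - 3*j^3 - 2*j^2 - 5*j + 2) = 6*j^5 + 6*j^4 - 13*j^3 - 11*j^2 + j + 3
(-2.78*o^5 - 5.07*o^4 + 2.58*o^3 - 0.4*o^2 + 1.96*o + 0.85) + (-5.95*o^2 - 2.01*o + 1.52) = -2.78*o^5 - 5.07*o^4 + 2.58*o^3 - 6.35*o^2 - 0.0499999999999998*o + 2.37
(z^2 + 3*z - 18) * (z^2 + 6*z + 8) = z^4 + 9*z^3 + 8*z^2 - 84*z - 144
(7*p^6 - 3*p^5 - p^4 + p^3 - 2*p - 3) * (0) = 0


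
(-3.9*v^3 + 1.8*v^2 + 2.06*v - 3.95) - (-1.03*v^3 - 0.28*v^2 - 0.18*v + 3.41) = -2.87*v^3 + 2.08*v^2 + 2.24*v - 7.36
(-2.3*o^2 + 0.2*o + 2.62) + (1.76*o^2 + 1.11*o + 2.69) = -0.54*o^2 + 1.31*o + 5.31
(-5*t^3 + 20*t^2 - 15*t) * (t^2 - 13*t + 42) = -5*t^5 + 85*t^4 - 485*t^3 + 1035*t^2 - 630*t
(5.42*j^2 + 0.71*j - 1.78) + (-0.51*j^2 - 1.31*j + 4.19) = 4.91*j^2 - 0.6*j + 2.41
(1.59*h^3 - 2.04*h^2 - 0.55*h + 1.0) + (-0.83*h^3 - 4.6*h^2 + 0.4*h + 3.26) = 0.76*h^3 - 6.64*h^2 - 0.15*h + 4.26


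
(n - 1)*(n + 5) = n^2 + 4*n - 5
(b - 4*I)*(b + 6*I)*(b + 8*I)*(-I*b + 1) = -I*b^4 + 11*b^3 + 2*I*b^2 + 200*b + 192*I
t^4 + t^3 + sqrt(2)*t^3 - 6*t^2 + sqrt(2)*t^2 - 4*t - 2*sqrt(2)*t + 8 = (t - 1)*(t + 2)*(t - sqrt(2))*(t + 2*sqrt(2))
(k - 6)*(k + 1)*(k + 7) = k^3 + 2*k^2 - 41*k - 42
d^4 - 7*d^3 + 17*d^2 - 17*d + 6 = (d - 3)*(d - 2)*(d - 1)^2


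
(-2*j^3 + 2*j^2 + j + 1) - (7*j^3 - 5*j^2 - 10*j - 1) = -9*j^3 + 7*j^2 + 11*j + 2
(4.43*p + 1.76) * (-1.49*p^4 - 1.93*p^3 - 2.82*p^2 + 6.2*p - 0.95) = -6.6007*p^5 - 11.1723*p^4 - 15.8894*p^3 + 22.5028*p^2 + 6.7035*p - 1.672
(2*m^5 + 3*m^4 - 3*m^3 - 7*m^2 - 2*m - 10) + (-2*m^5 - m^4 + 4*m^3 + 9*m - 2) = 2*m^4 + m^3 - 7*m^2 + 7*m - 12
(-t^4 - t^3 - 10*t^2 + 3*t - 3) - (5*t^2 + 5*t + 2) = -t^4 - t^3 - 15*t^2 - 2*t - 5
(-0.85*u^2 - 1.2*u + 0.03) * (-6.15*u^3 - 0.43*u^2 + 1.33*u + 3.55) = 5.2275*u^5 + 7.7455*u^4 - 0.799*u^3 - 4.6264*u^2 - 4.2201*u + 0.1065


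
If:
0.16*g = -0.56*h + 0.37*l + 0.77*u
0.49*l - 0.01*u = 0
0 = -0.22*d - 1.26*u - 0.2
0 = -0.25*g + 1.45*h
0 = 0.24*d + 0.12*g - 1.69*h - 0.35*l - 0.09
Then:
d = 0.02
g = -0.49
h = -0.08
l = -0.00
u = -0.16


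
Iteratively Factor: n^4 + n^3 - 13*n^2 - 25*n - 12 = (n + 1)*(n^3 - 13*n - 12) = (n + 1)*(n + 3)*(n^2 - 3*n - 4) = (n - 4)*(n + 1)*(n + 3)*(n + 1)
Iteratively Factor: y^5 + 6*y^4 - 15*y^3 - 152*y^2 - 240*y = (y)*(y^4 + 6*y^3 - 15*y^2 - 152*y - 240) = y*(y + 4)*(y^3 + 2*y^2 - 23*y - 60) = y*(y + 4)^2*(y^2 - 2*y - 15) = y*(y - 5)*(y + 4)^2*(y + 3)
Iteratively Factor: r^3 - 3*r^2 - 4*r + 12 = (r + 2)*(r^2 - 5*r + 6) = (r - 2)*(r + 2)*(r - 3)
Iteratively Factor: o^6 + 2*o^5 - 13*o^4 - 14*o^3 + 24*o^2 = (o + 4)*(o^5 - 2*o^4 - 5*o^3 + 6*o^2) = (o - 1)*(o + 4)*(o^4 - o^3 - 6*o^2) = (o - 1)*(o + 2)*(o + 4)*(o^3 - 3*o^2) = o*(o - 1)*(o + 2)*(o + 4)*(o^2 - 3*o) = o*(o - 3)*(o - 1)*(o + 2)*(o + 4)*(o)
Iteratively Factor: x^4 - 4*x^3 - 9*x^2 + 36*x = (x)*(x^3 - 4*x^2 - 9*x + 36) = x*(x - 3)*(x^2 - x - 12) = x*(x - 4)*(x - 3)*(x + 3)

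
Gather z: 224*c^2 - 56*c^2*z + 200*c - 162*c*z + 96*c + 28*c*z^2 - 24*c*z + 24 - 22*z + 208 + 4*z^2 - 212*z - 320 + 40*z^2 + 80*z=224*c^2 + 296*c + z^2*(28*c + 44) + z*(-56*c^2 - 186*c - 154) - 88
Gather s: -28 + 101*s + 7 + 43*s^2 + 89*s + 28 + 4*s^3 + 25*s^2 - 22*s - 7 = 4*s^3 + 68*s^2 + 168*s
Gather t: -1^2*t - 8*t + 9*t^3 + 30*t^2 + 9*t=9*t^3 + 30*t^2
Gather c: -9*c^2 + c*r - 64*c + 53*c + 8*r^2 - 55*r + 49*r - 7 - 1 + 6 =-9*c^2 + c*(r - 11) + 8*r^2 - 6*r - 2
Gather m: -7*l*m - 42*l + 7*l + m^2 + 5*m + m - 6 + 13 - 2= -35*l + m^2 + m*(6 - 7*l) + 5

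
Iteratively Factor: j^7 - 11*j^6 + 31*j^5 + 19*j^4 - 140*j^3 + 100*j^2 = (j + 2)*(j^6 - 13*j^5 + 57*j^4 - 95*j^3 + 50*j^2) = (j - 5)*(j + 2)*(j^5 - 8*j^4 + 17*j^3 - 10*j^2) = j*(j - 5)*(j + 2)*(j^4 - 8*j^3 + 17*j^2 - 10*j) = j*(j - 5)*(j - 1)*(j + 2)*(j^3 - 7*j^2 + 10*j) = j*(j - 5)*(j - 2)*(j - 1)*(j + 2)*(j^2 - 5*j) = j*(j - 5)^2*(j - 2)*(j - 1)*(j + 2)*(j)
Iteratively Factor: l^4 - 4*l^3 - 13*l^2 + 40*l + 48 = (l - 4)*(l^3 - 13*l - 12) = (l - 4)*(l + 1)*(l^2 - l - 12) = (l - 4)^2*(l + 1)*(l + 3)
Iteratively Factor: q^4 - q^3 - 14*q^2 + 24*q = (q - 3)*(q^3 + 2*q^2 - 8*q) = q*(q - 3)*(q^2 + 2*q - 8) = q*(q - 3)*(q - 2)*(q + 4)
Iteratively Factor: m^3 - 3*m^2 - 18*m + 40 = (m + 4)*(m^2 - 7*m + 10) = (m - 2)*(m + 4)*(m - 5)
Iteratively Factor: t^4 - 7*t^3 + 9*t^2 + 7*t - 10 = (t - 5)*(t^3 - 2*t^2 - t + 2) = (t - 5)*(t - 1)*(t^2 - t - 2) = (t - 5)*(t - 2)*(t - 1)*(t + 1)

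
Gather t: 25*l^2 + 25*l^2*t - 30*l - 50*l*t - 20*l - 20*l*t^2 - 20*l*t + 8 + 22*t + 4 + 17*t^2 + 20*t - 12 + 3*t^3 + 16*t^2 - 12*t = 25*l^2 - 50*l + 3*t^3 + t^2*(33 - 20*l) + t*(25*l^2 - 70*l + 30)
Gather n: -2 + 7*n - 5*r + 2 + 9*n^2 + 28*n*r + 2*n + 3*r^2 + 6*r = 9*n^2 + n*(28*r + 9) + 3*r^2 + r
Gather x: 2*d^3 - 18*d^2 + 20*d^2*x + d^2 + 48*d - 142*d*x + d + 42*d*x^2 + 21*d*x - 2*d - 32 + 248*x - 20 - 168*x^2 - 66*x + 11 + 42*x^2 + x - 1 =2*d^3 - 17*d^2 + 47*d + x^2*(42*d - 126) + x*(20*d^2 - 121*d + 183) - 42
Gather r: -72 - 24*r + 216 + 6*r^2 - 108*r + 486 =6*r^2 - 132*r + 630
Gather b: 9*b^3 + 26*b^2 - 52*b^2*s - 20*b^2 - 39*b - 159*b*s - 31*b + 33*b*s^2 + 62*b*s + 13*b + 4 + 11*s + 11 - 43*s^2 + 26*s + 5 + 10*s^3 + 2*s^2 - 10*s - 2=9*b^3 + b^2*(6 - 52*s) + b*(33*s^2 - 97*s - 57) + 10*s^3 - 41*s^2 + 27*s + 18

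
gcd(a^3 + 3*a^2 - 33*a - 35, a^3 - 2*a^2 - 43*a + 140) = a^2 + 2*a - 35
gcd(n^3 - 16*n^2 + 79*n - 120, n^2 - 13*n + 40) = n^2 - 13*n + 40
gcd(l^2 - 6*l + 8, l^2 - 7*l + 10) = l - 2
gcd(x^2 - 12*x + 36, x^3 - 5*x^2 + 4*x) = 1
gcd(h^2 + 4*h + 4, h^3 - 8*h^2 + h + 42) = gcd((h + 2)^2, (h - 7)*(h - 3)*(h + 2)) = h + 2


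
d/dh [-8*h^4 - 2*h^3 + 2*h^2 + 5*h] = -32*h^3 - 6*h^2 + 4*h + 5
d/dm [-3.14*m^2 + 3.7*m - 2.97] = 3.7 - 6.28*m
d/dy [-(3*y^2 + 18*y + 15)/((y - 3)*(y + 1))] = 24/(y^2 - 6*y + 9)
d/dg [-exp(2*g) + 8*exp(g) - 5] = 2*(4 - exp(g))*exp(g)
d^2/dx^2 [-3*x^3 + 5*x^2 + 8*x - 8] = 10 - 18*x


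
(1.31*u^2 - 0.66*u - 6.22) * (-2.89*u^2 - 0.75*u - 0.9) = -3.7859*u^4 + 0.9249*u^3 + 17.2918*u^2 + 5.259*u + 5.598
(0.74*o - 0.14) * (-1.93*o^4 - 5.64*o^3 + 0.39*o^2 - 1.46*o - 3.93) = -1.4282*o^5 - 3.9034*o^4 + 1.0782*o^3 - 1.135*o^2 - 2.7038*o + 0.5502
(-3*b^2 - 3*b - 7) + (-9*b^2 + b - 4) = -12*b^2 - 2*b - 11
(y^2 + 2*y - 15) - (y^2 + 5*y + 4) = -3*y - 19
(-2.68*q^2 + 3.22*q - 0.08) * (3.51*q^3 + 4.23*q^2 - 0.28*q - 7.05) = -9.4068*q^5 - 0.034200000000002*q^4 + 14.0902*q^3 + 17.654*q^2 - 22.6786*q + 0.564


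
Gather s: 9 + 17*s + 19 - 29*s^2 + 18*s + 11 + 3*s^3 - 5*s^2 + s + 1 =3*s^3 - 34*s^2 + 36*s + 40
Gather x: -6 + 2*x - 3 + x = 3*x - 9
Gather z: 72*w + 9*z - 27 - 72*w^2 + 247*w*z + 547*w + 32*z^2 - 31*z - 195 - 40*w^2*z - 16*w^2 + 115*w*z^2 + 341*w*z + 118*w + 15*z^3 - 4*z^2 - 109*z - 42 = -88*w^2 + 737*w + 15*z^3 + z^2*(115*w + 28) + z*(-40*w^2 + 588*w - 131) - 264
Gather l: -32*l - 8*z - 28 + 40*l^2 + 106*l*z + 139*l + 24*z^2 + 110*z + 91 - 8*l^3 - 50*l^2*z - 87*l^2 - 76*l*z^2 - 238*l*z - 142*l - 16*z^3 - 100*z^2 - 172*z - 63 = -8*l^3 + l^2*(-50*z - 47) + l*(-76*z^2 - 132*z - 35) - 16*z^3 - 76*z^2 - 70*z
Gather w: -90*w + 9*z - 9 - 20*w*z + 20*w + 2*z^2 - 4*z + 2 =w*(-20*z - 70) + 2*z^2 + 5*z - 7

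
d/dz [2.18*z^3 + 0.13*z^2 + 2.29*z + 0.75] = 6.54*z^2 + 0.26*z + 2.29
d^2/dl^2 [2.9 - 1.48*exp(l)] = -1.48*exp(l)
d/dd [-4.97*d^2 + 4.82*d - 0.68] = 4.82 - 9.94*d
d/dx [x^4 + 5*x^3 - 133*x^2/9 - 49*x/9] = 4*x^3 + 15*x^2 - 266*x/9 - 49/9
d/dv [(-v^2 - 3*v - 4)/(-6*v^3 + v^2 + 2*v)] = (-6*v^4 - 36*v^3 - 71*v^2 + 8*v + 8)/(v^2*(36*v^4 - 12*v^3 - 23*v^2 + 4*v + 4))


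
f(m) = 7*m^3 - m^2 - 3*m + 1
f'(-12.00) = 3045.00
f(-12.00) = -12203.00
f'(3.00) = 180.00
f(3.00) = 172.00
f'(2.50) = 123.25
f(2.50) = 96.62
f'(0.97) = 14.82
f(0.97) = 3.54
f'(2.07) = 82.84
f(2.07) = 52.59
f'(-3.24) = 223.93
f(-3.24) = -237.86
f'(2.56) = 129.51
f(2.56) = 104.21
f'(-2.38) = 120.71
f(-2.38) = -91.89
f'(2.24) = 97.89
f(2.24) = 67.94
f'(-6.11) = 793.19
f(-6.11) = -1614.70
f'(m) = 21*m^2 - 2*m - 3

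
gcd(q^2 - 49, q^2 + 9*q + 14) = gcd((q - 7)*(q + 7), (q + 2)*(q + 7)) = q + 7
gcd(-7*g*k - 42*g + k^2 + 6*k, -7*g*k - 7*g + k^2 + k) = 7*g - k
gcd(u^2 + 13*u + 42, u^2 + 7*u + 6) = u + 6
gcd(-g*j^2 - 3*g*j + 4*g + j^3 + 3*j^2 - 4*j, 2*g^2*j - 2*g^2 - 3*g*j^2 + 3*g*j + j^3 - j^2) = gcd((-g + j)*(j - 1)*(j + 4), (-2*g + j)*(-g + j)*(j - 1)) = g*j - g - j^2 + j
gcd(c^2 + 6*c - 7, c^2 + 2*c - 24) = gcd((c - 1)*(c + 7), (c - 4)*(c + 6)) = 1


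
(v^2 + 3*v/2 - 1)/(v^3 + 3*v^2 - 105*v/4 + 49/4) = 2*(v + 2)/(2*v^2 + 7*v - 49)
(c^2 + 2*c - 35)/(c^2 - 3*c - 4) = (-c^2 - 2*c + 35)/(-c^2 + 3*c + 4)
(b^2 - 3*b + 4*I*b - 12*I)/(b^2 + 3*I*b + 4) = (b - 3)/(b - I)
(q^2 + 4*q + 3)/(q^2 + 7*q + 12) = (q + 1)/(q + 4)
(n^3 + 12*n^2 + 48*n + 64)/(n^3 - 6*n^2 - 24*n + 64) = (n^2 + 8*n + 16)/(n^2 - 10*n + 16)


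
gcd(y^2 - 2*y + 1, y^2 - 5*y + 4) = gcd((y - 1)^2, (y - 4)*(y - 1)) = y - 1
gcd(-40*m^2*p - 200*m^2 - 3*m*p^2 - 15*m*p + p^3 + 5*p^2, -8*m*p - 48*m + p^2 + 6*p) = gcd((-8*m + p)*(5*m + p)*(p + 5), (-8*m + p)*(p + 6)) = -8*m + p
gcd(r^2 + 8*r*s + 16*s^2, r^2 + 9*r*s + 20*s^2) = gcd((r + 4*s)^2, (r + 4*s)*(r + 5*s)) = r + 4*s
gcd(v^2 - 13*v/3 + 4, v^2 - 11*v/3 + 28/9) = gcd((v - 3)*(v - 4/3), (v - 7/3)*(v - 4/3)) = v - 4/3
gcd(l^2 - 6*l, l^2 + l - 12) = 1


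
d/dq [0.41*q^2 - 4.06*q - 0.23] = 0.82*q - 4.06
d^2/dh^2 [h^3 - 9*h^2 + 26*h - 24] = 6*h - 18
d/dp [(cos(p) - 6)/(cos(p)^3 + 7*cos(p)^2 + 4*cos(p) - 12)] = (-165*cos(p) - 11*cos(2*p) + cos(3*p) - 35)*sin(p)/(2*(cos(p)^3 + 7*cos(p)^2 + 4*cos(p) - 12)^2)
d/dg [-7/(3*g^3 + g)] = 7*(9*g^2 + 1)/(g^2*(3*g^2 + 1)^2)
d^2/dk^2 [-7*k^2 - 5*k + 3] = -14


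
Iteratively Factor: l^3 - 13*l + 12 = (l - 3)*(l^2 + 3*l - 4) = (l - 3)*(l - 1)*(l + 4)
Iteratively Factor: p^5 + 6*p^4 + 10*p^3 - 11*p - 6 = (p + 2)*(p^4 + 4*p^3 + 2*p^2 - 4*p - 3) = (p + 1)*(p + 2)*(p^3 + 3*p^2 - p - 3) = (p + 1)*(p + 2)*(p + 3)*(p^2 - 1) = (p + 1)^2*(p + 2)*(p + 3)*(p - 1)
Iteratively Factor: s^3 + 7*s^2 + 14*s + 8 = (s + 2)*(s^2 + 5*s + 4) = (s + 1)*(s + 2)*(s + 4)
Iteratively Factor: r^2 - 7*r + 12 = (r - 3)*(r - 4)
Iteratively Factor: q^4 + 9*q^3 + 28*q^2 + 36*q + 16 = (q + 2)*(q^3 + 7*q^2 + 14*q + 8) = (q + 2)*(q + 4)*(q^2 + 3*q + 2) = (q + 2)^2*(q + 4)*(q + 1)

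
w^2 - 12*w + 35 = (w - 7)*(w - 5)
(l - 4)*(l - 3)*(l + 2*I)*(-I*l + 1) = -I*l^4 + 3*l^3 + 7*I*l^3 - 21*l^2 - 10*I*l^2 + 36*l - 14*I*l + 24*I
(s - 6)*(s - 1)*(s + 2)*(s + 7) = s^4 + 2*s^3 - 43*s^2 - 44*s + 84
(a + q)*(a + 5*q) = a^2 + 6*a*q + 5*q^2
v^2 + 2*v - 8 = (v - 2)*(v + 4)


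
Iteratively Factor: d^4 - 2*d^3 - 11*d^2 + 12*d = (d - 4)*(d^3 + 2*d^2 - 3*d) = d*(d - 4)*(d^2 + 2*d - 3) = d*(d - 4)*(d - 1)*(d + 3)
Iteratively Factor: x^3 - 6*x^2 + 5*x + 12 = (x + 1)*(x^2 - 7*x + 12) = (x - 3)*(x + 1)*(x - 4)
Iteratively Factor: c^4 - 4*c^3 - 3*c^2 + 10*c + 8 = (c + 1)*(c^3 - 5*c^2 + 2*c + 8) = (c - 4)*(c + 1)*(c^2 - c - 2) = (c - 4)*(c + 1)^2*(c - 2)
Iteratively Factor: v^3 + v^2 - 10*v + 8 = (v - 1)*(v^2 + 2*v - 8) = (v - 1)*(v + 4)*(v - 2)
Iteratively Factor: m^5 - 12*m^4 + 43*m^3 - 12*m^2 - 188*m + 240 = (m - 5)*(m^4 - 7*m^3 + 8*m^2 + 28*m - 48) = (m - 5)*(m - 4)*(m^3 - 3*m^2 - 4*m + 12) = (m - 5)*(m - 4)*(m - 3)*(m^2 - 4) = (m - 5)*(m - 4)*(m - 3)*(m + 2)*(m - 2)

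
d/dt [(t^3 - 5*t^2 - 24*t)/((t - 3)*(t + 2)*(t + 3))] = (7*t^2 - 12*t + 48)/(t^4 - 2*t^3 - 11*t^2 + 12*t + 36)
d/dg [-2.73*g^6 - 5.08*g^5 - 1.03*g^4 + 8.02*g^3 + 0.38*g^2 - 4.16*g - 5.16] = -16.38*g^5 - 25.4*g^4 - 4.12*g^3 + 24.06*g^2 + 0.76*g - 4.16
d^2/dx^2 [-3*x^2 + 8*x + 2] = -6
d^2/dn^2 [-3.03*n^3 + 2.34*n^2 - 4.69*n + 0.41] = 4.68 - 18.18*n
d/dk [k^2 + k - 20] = 2*k + 1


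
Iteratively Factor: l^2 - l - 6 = (l + 2)*(l - 3)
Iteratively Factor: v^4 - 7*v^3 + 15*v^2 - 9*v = (v)*(v^3 - 7*v^2 + 15*v - 9) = v*(v - 3)*(v^2 - 4*v + 3) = v*(v - 3)*(v - 1)*(v - 3)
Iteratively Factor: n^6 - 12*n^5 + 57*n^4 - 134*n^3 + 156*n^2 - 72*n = (n)*(n^5 - 12*n^4 + 57*n^3 - 134*n^2 + 156*n - 72) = n*(n - 2)*(n^4 - 10*n^3 + 37*n^2 - 60*n + 36) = n*(n - 3)*(n - 2)*(n^3 - 7*n^2 + 16*n - 12) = n*(n - 3)*(n - 2)^2*(n^2 - 5*n + 6) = n*(n - 3)*(n - 2)^3*(n - 3)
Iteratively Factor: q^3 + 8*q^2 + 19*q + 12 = (q + 4)*(q^2 + 4*q + 3) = (q + 1)*(q + 4)*(q + 3)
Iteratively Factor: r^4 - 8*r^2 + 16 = (r - 2)*(r^3 + 2*r^2 - 4*r - 8) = (r - 2)*(r + 2)*(r^2 - 4) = (r - 2)^2*(r + 2)*(r + 2)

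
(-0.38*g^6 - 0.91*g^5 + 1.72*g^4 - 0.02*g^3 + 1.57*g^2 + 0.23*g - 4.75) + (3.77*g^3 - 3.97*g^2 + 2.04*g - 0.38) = -0.38*g^6 - 0.91*g^5 + 1.72*g^4 + 3.75*g^3 - 2.4*g^2 + 2.27*g - 5.13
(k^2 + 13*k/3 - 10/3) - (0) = k^2 + 13*k/3 - 10/3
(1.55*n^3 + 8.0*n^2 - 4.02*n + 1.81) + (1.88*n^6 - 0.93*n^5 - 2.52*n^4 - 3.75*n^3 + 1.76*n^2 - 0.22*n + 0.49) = 1.88*n^6 - 0.93*n^5 - 2.52*n^4 - 2.2*n^3 + 9.76*n^2 - 4.24*n + 2.3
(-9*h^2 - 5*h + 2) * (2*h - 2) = -18*h^3 + 8*h^2 + 14*h - 4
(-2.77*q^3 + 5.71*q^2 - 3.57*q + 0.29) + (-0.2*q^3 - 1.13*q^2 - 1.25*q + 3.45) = -2.97*q^3 + 4.58*q^2 - 4.82*q + 3.74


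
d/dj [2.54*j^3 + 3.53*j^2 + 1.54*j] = 7.62*j^2 + 7.06*j + 1.54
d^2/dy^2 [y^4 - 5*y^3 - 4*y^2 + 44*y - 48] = 12*y^2 - 30*y - 8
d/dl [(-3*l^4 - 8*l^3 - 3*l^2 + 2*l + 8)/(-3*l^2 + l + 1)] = (18*l^5 + 15*l^4 - 28*l^3 - 21*l^2 + 42*l - 6)/(9*l^4 - 6*l^3 - 5*l^2 + 2*l + 1)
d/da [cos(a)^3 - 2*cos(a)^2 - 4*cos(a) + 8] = (-3*cos(a)^2 + 4*cos(a) + 4)*sin(a)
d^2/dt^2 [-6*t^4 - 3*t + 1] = -72*t^2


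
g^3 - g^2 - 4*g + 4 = (g - 2)*(g - 1)*(g + 2)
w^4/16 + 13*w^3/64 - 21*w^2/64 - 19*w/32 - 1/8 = (w/4 + 1/4)*(w/4 + 1)*(w - 2)*(w + 1/4)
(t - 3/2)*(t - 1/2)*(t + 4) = t^3 + 2*t^2 - 29*t/4 + 3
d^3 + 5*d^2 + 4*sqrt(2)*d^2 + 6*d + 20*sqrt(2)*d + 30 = (d + 5)*(d + sqrt(2))*(d + 3*sqrt(2))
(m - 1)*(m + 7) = m^2 + 6*m - 7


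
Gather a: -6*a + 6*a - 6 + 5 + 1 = 0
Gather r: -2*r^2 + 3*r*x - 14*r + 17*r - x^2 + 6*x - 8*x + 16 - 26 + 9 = -2*r^2 + r*(3*x + 3) - x^2 - 2*x - 1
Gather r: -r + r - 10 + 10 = 0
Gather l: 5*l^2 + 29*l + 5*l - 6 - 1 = 5*l^2 + 34*l - 7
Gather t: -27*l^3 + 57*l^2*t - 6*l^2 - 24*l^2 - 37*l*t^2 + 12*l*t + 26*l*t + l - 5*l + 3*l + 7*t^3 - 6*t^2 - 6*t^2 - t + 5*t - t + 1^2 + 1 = -27*l^3 - 30*l^2 - l + 7*t^3 + t^2*(-37*l - 12) + t*(57*l^2 + 38*l + 3) + 2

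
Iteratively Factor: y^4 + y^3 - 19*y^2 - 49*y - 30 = (y + 2)*(y^3 - y^2 - 17*y - 15) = (y + 1)*(y + 2)*(y^2 - 2*y - 15) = (y - 5)*(y + 1)*(y + 2)*(y + 3)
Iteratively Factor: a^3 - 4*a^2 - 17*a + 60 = (a - 5)*(a^2 + a - 12) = (a - 5)*(a + 4)*(a - 3)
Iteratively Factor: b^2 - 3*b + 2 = (b - 2)*(b - 1)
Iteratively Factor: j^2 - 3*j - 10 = (j + 2)*(j - 5)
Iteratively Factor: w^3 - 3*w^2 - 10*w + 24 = (w - 4)*(w^2 + w - 6) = (w - 4)*(w + 3)*(w - 2)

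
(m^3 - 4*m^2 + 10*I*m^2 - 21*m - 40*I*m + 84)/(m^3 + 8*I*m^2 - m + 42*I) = (m - 4)/(m - 2*I)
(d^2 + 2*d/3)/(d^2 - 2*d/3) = (3*d + 2)/(3*d - 2)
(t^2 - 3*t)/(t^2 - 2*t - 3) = t/(t + 1)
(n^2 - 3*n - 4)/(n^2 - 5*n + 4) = (n + 1)/(n - 1)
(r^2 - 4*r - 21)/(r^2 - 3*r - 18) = (r - 7)/(r - 6)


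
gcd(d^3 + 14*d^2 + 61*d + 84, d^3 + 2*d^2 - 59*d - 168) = d^2 + 10*d + 21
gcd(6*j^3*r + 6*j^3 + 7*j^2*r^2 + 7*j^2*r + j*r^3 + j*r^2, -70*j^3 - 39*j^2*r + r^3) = 1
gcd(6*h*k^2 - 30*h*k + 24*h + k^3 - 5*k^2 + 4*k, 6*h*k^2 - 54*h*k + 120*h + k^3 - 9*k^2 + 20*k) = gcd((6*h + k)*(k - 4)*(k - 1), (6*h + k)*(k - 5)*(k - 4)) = 6*h*k - 24*h + k^2 - 4*k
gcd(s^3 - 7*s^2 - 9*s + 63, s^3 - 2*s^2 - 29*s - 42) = s^2 - 4*s - 21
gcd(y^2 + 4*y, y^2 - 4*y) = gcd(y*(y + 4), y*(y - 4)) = y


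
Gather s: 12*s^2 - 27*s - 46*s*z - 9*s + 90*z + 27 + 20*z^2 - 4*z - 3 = 12*s^2 + s*(-46*z - 36) + 20*z^2 + 86*z + 24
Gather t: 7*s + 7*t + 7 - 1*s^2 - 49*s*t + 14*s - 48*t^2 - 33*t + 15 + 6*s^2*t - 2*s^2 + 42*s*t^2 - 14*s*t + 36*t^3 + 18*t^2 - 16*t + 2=-3*s^2 + 21*s + 36*t^3 + t^2*(42*s - 30) + t*(6*s^2 - 63*s - 42) + 24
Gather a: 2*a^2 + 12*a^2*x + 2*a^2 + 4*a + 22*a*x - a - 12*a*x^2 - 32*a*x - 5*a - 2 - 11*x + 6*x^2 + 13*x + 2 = a^2*(12*x + 4) + a*(-12*x^2 - 10*x - 2) + 6*x^2 + 2*x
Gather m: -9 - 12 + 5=-16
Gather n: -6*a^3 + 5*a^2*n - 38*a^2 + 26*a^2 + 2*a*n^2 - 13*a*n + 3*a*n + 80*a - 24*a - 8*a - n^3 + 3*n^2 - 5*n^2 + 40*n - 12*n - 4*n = -6*a^3 - 12*a^2 + 48*a - n^3 + n^2*(2*a - 2) + n*(5*a^2 - 10*a + 24)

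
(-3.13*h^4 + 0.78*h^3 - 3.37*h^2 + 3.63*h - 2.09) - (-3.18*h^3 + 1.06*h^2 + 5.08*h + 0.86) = -3.13*h^4 + 3.96*h^3 - 4.43*h^2 - 1.45*h - 2.95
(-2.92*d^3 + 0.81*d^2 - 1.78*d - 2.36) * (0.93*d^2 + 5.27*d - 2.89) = -2.7156*d^5 - 14.6351*d^4 + 11.0521*d^3 - 13.9163*d^2 - 7.293*d + 6.8204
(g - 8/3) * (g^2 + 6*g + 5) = g^3 + 10*g^2/3 - 11*g - 40/3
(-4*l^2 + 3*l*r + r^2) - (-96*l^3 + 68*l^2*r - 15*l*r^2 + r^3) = 96*l^3 - 68*l^2*r - 4*l^2 + 15*l*r^2 + 3*l*r - r^3 + r^2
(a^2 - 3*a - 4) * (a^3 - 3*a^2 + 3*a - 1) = a^5 - 6*a^4 + 8*a^3 + 2*a^2 - 9*a + 4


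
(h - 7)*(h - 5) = h^2 - 12*h + 35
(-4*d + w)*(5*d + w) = -20*d^2 + d*w + w^2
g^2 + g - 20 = (g - 4)*(g + 5)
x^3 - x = x*(x - 1)*(x + 1)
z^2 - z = z*(z - 1)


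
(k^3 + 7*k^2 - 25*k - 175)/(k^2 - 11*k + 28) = (k^3 + 7*k^2 - 25*k - 175)/(k^2 - 11*k + 28)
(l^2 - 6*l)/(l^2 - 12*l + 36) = l/(l - 6)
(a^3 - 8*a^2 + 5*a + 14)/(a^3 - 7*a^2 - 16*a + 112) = (a^2 - a - 2)/(a^2 - 16)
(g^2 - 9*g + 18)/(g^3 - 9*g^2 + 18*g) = 1/g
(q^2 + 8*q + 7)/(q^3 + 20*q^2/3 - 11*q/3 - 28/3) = 3/(3*q - 4)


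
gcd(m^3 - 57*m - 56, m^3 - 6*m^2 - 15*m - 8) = m^2 - 7*m - 8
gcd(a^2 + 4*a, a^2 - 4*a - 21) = 1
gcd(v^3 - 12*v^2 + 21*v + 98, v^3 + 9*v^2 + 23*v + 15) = 1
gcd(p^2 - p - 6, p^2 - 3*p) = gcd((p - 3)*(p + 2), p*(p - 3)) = p - 3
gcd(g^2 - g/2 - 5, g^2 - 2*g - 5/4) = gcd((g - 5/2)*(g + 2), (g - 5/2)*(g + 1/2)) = g - 5/2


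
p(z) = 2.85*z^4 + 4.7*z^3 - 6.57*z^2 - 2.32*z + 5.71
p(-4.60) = 695.96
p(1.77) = 35.06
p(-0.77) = 2.46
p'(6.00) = 2888.84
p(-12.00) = 50063.47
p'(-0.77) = 10.95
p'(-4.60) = -753.15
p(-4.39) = 550.17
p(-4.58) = 681.01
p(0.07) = 5.52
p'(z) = 11.4*z^3 + 14.1*z^2 - 13.14*z - 2.32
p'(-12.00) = -17513.44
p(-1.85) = -8.86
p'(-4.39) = -637.39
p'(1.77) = 81.81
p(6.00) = 4464.07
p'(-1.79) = 1.00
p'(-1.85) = -1.93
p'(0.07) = -3.17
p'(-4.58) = -741.59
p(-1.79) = -8.89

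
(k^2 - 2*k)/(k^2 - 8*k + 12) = k/(k - 6)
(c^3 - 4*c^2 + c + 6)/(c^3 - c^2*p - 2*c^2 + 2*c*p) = (-c^2 + 2*c + 3)/(c*(-c + p))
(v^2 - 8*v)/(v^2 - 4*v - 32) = v/(v + 4)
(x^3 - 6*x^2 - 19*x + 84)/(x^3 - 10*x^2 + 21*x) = (x + 4)/x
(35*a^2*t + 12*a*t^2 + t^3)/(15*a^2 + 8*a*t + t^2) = t*(7*a + t)/(3*a + t)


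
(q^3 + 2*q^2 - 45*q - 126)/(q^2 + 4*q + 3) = (q^2 - q - 42)/(q + 1)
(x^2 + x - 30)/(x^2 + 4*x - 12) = (x - 5)/(x - 2)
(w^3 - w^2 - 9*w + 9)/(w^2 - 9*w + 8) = (w^2 - 9)/(w - 8)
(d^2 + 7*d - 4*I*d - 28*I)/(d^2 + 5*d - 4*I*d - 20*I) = (d + 7)/(d + 5)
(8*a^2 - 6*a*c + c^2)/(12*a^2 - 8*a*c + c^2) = (4*a - c)/(6*a - c)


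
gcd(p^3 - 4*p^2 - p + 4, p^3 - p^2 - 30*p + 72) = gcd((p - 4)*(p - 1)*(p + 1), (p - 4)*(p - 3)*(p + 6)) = p - 4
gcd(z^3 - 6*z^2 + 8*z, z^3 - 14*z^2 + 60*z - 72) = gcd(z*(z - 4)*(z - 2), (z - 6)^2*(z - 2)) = z - 2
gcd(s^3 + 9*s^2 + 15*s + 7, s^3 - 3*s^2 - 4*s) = s + 1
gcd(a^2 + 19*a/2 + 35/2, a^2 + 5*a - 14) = a + 7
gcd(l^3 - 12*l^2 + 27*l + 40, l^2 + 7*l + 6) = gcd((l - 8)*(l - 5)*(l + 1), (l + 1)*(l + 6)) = l + 1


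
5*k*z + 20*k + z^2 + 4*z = (5*k + z)*(z + 4)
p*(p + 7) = p^2 + 7*p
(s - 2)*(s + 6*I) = s^2 - 2*s + 6*I*s - 12*I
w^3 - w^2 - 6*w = w*(w - 3)*(w + 2)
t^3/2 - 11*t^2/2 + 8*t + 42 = (t/2 + 1)*(t - 7)*(t - 6)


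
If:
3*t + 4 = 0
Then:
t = -4/3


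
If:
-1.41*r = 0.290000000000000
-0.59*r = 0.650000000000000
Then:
No Solution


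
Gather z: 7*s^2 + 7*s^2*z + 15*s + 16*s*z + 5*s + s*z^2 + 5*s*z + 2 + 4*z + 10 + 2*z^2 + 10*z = 7*s^2 + 20*s + z^2*(s + 2) + z*(7*s^2 + 21*s + 14) + 12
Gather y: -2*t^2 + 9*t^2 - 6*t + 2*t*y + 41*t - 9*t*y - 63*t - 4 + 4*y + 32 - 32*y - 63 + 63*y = 7*t^2 - 28*t + y*(35 - 7*t) - 35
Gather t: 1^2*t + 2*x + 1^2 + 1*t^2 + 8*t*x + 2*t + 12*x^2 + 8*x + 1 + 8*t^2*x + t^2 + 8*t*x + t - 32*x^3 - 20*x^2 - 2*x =t^2*(8*x + 2) + t*(16*x + 4) - 32*x^3 - 8*x^2 + 8*x + 2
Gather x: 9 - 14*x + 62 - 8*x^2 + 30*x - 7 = -8*x^2 + 16*x + 64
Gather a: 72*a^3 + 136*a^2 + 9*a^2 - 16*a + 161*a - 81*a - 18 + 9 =72*a^3 + 145*a^2 + 64*a - 9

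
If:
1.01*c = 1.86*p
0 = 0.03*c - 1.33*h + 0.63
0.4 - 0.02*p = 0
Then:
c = 36.83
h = 1.30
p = 20.00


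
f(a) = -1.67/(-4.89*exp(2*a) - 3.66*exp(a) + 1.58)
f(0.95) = 0.04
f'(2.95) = -0.00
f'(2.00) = -0.01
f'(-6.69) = -0.00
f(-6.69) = -1.06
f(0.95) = 0.04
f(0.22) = 0.16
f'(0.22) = -0.29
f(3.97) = 0.00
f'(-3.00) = -0.18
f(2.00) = 0.01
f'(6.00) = 0.00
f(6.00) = 0.00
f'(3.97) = -0.00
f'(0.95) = -0.08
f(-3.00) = -1.21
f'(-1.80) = -2.06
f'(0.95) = -0.08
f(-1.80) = -1.98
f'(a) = -1.67*(9.78*exp(2*a) + 3.66*exp(a))/(-4.89*exp(2*a) - 3.66*exp(a) + 1.58)^2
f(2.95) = 0.00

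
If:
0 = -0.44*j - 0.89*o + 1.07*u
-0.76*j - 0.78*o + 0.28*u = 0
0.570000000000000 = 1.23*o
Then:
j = -0.39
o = 0.46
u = 0.22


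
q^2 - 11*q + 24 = (q - 8)*(q - 3)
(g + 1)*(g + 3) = g^2 + 4*g + 3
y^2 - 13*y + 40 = (y - 8)*(y - 5)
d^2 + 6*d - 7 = (d - 1)*(d + 7)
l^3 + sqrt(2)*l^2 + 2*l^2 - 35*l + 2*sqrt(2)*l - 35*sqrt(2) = (l - 5)*(l + 7)*(l + sqrt(2))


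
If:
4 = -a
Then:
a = -4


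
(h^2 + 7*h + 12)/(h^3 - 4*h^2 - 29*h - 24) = (h + 4)/(h^2 - 7*h - 8)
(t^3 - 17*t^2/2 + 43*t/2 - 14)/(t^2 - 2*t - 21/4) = 2*(t^2 - 5*t + 4)/(2*t + 3)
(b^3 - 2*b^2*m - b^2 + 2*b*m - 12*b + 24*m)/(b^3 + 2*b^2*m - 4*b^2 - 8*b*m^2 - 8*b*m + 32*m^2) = (b + 3)/(b + 4*m)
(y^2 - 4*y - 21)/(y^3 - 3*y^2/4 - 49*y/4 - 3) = 4*(y - 7)/(4*y^2 - 15*y - 4)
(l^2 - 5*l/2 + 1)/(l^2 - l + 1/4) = 2*(l - 2)/(2*l - 1)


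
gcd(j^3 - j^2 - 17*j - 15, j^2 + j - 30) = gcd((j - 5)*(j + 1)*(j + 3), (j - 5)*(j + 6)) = j - 5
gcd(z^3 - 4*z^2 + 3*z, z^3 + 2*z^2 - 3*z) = z^2 - z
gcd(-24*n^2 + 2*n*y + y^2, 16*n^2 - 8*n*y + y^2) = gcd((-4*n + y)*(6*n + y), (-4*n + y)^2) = -4*n + y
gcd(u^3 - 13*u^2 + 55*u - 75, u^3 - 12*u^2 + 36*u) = 1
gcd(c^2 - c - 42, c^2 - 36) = c + 6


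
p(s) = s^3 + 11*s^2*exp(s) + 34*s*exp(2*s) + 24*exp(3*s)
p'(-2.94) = 27.08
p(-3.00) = -22.32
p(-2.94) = -20.66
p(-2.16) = -5.10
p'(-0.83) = -0.89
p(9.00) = 12789256945575.97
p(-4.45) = -85.60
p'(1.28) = 5086.60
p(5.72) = 698496539.14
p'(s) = 11*s^2*exp(s) + 3*s^2 + 68*s*exp(2*s) + 22*s*exp(s) + 72*exp(3*s) + 34*exp(2*s)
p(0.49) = 153.20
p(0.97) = 698.28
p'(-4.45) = 60.77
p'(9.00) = 38349898487893.61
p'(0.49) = 515.14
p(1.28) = 1746.50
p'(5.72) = 2080388705.23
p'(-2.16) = 13.04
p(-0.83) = -0.64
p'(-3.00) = 28.23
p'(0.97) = 2103.71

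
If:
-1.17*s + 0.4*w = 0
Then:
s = 0.341880341880342*w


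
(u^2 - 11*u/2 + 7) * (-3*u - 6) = -3*u^3 + 21*u^2/2 + 12*u - 42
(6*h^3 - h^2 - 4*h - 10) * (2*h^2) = 12*h^5 - 2*h^4 - 8*h^3 - 20*h^2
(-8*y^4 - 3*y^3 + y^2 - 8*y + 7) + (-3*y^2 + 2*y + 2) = -8*y^4 - 3*y^3 - 2*y^2 - 6*y + 9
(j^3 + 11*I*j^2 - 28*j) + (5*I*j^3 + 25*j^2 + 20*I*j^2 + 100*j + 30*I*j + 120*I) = j^3 + 5*I*j^3 + 25*j^2 + 31*I*j^2 + 72*j + 30*I*j + 120*I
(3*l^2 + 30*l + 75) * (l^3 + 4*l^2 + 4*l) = 3*l^5 + 42*l^4 + 207*l^3 + 420*l^2 + 300*l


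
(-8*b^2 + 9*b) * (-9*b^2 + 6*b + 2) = 72*b^4 - 129*b^3 + 38*b^2 + 18*b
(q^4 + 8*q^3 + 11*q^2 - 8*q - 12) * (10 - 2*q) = -2*q^5 - 6*q^4 + 58*q^3 + 126*q^2 - 56*q - 120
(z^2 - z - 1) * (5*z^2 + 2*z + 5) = 5*z^4 - 3*z^3 - 2*z^2 - 7*z - 5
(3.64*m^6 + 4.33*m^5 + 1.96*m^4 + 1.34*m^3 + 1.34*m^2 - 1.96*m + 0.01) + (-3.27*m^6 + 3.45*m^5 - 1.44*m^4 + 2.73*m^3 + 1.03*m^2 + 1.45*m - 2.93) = 0.37*m^6 + 7.78*m^5 + 0.52*m^4 + 4.07*m^3 + 2.37*m^2 - 0.51*m - 2.92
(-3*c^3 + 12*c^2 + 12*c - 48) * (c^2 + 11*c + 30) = -3*c^5 - 21*c^4 + 54*c^3 + 444*c^2 - 168*c - 1440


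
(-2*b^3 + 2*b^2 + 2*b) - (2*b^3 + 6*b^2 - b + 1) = -4*b^3 - 4*b^2 + 3*b - 1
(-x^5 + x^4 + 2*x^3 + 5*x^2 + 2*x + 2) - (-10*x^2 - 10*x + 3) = -x^5 + x^4 + 2*x^3 + 15*x^2 + 12*x - 1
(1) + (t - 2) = t - 1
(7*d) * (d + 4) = 7*d^2 + 28*d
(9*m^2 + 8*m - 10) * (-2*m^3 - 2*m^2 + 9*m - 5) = -18*m^5 - 34*m^4 + 85*m^3 + 47*m^2 - 130*m + 50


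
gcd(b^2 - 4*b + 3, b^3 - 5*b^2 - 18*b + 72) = b - 3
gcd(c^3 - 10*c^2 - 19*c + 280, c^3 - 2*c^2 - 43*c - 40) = c^2 - 3*c - 40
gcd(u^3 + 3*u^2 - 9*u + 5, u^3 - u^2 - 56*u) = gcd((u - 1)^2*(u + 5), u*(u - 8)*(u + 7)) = 1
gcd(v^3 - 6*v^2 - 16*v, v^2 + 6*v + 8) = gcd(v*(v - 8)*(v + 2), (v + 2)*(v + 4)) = v + 2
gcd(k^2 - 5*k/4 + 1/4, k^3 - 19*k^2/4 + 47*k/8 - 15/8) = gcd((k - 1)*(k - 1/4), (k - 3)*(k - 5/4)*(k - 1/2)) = 1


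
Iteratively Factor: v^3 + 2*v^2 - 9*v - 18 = (v + 2)*(v^2 - 9) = (v - 3)*(v + 2)*(v + 3)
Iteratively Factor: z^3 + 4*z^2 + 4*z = (z + 2)*(z^2 + 2*z) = (z + 2)^2*(z)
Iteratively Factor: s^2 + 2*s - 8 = (s - 2)*(s + 4)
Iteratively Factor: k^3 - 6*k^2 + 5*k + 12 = (k - 4)*(k^2 - 2*k - 3) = (k - 4)*(k - 3)*(k + 1)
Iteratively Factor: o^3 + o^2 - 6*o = (o - 2)*(o^2 + 3*o) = (o - 2)*(o + 3)*(o)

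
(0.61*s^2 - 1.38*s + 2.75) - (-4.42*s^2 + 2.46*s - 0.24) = 5.03*s^2 - 3.84*s + 2.99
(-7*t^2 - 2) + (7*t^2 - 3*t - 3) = -3*t - 5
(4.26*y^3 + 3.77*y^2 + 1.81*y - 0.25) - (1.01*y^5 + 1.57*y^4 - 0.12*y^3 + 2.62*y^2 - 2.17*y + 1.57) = -1.01*y^5 - 1.57*y^4 + 4.38*y^3 + 1.15*y^2 + 3.98*y - 1.82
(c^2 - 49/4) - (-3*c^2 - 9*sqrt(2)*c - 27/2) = 4*c^2 + 9*sqrt(2)*c + 5/4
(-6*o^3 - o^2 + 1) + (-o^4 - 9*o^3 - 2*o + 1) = -o^4 - 15*o^3 - o^2 - 2*o + 2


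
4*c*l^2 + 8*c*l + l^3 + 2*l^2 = l*(4*c + l)*(l + 2)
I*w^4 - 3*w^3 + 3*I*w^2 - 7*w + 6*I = (w - I)*(w + 2*I)*(w + 3*I)*(I*w + 1)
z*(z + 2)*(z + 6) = z^3 + 8*z^2 + 12*z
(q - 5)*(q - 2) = q^2 - 7*q + 10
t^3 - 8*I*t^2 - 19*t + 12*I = (t - 4*I)*(t - 3*I)*(t - I)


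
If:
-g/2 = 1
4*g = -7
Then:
No Solution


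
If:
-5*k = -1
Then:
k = 1/5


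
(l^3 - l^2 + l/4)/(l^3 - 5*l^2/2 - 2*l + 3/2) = l*(2*l - 1)/(2*(l^2 - 2*l - 3))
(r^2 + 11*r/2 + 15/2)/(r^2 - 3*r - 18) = (r + 5/2)/(r - 6)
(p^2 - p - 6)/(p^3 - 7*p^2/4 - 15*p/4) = 4*(p + 2)/(p*(4*p + 5))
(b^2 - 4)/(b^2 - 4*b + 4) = (b + 2)/(b - 2)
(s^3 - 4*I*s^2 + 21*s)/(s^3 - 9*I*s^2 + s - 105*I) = s/(s - 5*I)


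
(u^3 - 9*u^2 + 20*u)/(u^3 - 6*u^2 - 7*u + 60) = u/(u + 3)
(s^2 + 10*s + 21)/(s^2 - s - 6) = (s^2 + 10*s + 21)/(s^2 - s - 6)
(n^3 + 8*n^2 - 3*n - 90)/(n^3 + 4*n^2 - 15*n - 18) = (n + 5)/(n + 1)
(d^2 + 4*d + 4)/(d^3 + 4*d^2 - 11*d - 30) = (d + 2)/(d^2 + 2*d - 15)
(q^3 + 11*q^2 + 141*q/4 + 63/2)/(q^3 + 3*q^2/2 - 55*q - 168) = (q + 3/2)/(q - 8)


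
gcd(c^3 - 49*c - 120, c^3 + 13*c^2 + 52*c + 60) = c + 5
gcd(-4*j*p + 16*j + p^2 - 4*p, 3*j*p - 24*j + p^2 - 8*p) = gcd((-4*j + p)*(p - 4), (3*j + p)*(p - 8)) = 1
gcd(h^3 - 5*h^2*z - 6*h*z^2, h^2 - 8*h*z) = h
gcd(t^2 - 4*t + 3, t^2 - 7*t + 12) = t - 3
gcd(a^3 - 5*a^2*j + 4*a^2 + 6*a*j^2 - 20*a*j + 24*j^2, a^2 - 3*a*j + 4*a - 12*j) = a^2 - 3*a*j + 4*a - 12*j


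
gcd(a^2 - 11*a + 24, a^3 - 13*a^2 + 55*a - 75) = a - 3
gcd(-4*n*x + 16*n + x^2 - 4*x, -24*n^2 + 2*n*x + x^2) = -4*n + x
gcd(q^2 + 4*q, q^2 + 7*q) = q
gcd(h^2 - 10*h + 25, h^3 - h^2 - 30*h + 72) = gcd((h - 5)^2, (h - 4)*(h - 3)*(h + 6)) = 1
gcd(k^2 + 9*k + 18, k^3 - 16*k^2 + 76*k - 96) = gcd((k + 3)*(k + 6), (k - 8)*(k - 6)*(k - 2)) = 1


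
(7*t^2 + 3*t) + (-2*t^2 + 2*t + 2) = 5*t^2 + 5*t + 2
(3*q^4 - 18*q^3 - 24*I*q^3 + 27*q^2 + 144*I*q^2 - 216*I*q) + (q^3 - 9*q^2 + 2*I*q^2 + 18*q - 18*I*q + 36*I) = 3*q^4 - 17*q^3 - 24*I*q^3 + 18*q^2 + 146*I*q^2 + 18*q - 234*I*q + 36*I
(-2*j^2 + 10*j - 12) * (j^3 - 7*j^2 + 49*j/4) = -2*j^5 + 24*j^4 - 213*j^3/2 + 413*j^2/2 - 147*j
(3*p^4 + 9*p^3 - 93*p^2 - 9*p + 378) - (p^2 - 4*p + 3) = 3*p^4 + 9*p^3 - 94*p^2 - 5*p + 375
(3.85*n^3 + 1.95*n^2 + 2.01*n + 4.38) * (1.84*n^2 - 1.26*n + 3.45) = 7.084*n^5 - 1.263*n^4 + 14.5239*n^3 + 12.2541*n^2 + 1.4157*n + 15.111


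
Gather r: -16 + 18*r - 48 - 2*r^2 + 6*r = -2*r^2 + 24*r - 64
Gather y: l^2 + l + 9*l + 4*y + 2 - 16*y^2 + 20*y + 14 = l^2 + 10*l - 16*y^2 + 24*y + 16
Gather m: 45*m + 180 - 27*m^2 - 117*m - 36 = -27*m^2 - 72*m + 144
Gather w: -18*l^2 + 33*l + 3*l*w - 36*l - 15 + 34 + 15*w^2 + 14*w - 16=-18*l^2 - 3*l + 15*w^2 + w*(3*l + 14) + 3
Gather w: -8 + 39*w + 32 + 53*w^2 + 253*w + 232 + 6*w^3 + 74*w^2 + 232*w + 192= 6*w^3 + 127*w^2 + 524*w + 448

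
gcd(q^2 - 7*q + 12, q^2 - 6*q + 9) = q - 3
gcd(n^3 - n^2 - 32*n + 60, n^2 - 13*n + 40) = n - 5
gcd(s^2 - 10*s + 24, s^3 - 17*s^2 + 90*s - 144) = s - 6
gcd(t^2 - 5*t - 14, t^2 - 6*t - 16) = t + 2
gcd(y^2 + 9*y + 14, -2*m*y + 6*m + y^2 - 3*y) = 1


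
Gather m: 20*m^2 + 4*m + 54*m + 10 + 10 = 20*m^2 + 58*m + 20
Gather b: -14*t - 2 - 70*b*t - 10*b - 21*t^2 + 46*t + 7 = b*(-70*t - 10) - 21*t^2 + 32*t + 5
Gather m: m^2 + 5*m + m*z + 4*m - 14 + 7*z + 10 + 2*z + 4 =m^2 + m*(z + 9) + 9*z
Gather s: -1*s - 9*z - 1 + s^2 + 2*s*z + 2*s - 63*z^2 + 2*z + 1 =s^2 + s*(2*z + 1) - 63*z^2 - 7*z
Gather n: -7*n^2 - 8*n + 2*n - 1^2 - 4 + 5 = -7*n^2 - 6*n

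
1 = 1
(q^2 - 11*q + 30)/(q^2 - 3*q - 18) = (q - 5)/(q + 3)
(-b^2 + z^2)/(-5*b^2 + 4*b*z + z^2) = (b + z)/(5*b + z)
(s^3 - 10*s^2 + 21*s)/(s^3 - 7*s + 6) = s*(s^2 - 10*s + 21)/(s^3 - 7*s + 6)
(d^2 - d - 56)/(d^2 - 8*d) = (d + 7)/d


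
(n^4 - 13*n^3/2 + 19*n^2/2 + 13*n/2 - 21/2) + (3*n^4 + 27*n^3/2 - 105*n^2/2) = 4*n^4 + 7*n^3 - 43*n^2 + 13*n/2 - 21/2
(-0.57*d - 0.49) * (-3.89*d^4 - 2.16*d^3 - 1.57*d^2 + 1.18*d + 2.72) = 2.2173*d^5 + 3.1373*d^4 + 1.9533*d^3 + 0.0967000000000001*d^2 - 2.1286*d - 1.3328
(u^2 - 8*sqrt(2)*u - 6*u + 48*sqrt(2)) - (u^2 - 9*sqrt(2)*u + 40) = -6*u + sqrt(2)*u - 40 + 48*sqrt(2)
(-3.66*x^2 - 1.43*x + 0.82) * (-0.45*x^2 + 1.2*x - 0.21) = 1.647*x^4 - 3.7485*x^3 - 1.3164*x^2 + 1.2843*x - 0.1722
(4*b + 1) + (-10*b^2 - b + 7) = -10*b^2 + 3*b + 8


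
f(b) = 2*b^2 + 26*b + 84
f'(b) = 4*b + 26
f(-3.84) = 13.65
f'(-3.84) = 10.64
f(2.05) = 145.70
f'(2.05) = 34.20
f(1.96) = 142.64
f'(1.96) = 33.84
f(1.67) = 133.00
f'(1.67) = 32.68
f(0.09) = 86.36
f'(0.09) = 26.36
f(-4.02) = 11.80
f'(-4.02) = 9.92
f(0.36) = 93.62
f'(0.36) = 27.44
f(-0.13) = 80.65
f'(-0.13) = 25.48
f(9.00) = 480.00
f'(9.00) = 62.00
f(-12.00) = 60.00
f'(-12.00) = -22.00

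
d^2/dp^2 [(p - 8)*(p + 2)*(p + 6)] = 6*p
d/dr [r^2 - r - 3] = 2*r - 1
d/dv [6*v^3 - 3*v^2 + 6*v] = 18*v^2 - 6*v + 6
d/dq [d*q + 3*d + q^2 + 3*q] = d + 2*q + 3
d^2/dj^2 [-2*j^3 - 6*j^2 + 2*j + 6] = -12*j - 12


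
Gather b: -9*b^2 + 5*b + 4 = -9*b^2 + 5*b + 4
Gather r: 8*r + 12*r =20*r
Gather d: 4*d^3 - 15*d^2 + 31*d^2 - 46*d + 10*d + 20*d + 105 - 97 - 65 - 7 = 4*d^3 + 16*d^2 - 16*d - 64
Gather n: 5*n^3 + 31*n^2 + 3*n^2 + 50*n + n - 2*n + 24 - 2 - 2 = 5*n^3 + 34*n^2 + 49*n + 20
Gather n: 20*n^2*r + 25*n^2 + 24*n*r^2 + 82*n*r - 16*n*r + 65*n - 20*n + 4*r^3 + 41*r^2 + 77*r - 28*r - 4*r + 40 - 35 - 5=n^2*(20*r + 25) + n*(24*r^2 + 66*r + 45) + 4*r^3 + 41*r^2 + 45*r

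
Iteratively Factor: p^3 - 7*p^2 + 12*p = (p - 4)*(p^2 - 3*p) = p*(p - 4)*(p - 3)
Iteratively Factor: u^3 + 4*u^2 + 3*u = (u + 3)*(u^2 + u) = (u + 1)*(u + 3)*(u)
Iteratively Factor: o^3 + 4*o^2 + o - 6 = (o + 3)*(o^2 + o - 2) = (o + 2)*(o + 3)*(o - 1)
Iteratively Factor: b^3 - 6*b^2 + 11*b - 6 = (b - 2)*(b^2 - 4*b + 3) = (b - 3)*(b - 2)*(b - 1)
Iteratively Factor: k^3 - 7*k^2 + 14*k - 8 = (k - 2)*(k^2 - 5*k + 4) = (k - 2)*(k - 1)*(k - 4)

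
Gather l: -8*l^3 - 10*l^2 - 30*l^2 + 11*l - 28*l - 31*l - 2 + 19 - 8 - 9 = -8*l^3 - 40*l^2 - 48*l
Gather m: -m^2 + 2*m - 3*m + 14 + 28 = -m^2 - m + 42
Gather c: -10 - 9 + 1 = -18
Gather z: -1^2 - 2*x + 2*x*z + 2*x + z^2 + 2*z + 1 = z^2 + z*(2*x + 2)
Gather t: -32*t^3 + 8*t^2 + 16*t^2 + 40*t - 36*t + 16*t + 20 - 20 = -32*t^3 + 24*t^2 + 20*t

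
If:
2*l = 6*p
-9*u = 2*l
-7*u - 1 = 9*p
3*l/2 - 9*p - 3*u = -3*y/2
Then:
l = -9/13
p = -3/13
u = 2/13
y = -5/13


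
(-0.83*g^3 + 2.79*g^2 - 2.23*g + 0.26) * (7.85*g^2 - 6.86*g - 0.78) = -6.5155*g^5 + 27.5953*g^4 - 35.9975*g^3 + 15.1626*g^2 - 0.0442*g - 0.2028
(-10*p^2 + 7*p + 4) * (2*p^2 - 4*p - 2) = -20*p^4 + 54*p^3 - 30*p - 8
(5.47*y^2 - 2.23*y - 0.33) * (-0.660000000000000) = -3.6102*y^2 + 1.4718*y + 0.2178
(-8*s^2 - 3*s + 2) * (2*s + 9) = -16*s^3 - 78*s^2 - 23*s + 18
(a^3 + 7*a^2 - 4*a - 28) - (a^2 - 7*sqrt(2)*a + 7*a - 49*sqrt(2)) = a^3 + 6*a^2 - 11*a + 7*sqrt(2)*a - 28 + 49*sqrt(2)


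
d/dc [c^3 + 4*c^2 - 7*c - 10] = 3*c^2 + 8*c - 7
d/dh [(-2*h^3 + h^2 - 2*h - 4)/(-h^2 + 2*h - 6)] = 2*(h^4 - 4*h^3 + 18*h^2 - 10*h + 10)/(h^4 - 4*h^3 + 16*h^2 - 24*h + 36)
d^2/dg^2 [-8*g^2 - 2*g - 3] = -16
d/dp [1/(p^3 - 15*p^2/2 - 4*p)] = 4*(-3*p^2 + 15*p + 4)/(p^2*(-2*p^2 + 15*p + 8)^2)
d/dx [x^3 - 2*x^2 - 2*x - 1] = 3*x^2 - 4*x - 2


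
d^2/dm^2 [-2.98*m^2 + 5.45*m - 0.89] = -5.96000000000000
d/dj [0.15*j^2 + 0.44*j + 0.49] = 0.3*j + 0.44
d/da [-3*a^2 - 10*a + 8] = -6*a - 10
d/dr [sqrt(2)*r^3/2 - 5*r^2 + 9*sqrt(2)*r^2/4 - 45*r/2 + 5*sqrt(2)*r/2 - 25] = 3*sqrt(2)*r^2/2 - 10*r + 9*sqrt(2)*r/2 - 45/2 + 5*sqrt(2)/2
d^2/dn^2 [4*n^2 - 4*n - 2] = 8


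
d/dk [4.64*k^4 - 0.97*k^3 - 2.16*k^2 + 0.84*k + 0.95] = 18.56*k^3 - 2.91*k^2 - 4.32*k + 0.84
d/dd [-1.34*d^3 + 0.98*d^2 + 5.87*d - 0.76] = -4.02*d^2 + 1.96*d + 5.87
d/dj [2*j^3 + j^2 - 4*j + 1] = 6*j^2 + 2*j - 4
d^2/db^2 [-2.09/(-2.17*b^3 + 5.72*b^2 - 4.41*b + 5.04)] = ((23.9096 - 27.2118*b)*(2.17*b^3 - 5.72*b^2 + 4.41*b - 5.04) + 2.09*(6.51*b^2 - 11.44*b + 4.41)*(13.02*b^2 - 22.88*b + 8.82))/(2.17*b^3 - 5.72*b^2 + 4.41*b - 5.04)^3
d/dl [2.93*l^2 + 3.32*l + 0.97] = 5.86*l + 3.32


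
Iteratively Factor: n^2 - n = (n)*(n - 1)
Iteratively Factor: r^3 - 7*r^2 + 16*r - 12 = (r - 2)*(r^2 - 5*r + 6) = (r - 2)^2*(r - 3)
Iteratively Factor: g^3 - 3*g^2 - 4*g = (g - 4)*(g^2 + g) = g*(g - 4)*(g + 1)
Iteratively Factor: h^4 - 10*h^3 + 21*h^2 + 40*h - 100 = (h - 5)*(h^3 - 5*h^2 - 4*h + 20) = (h - 5)*(h + 2)*(h^2 - 7*h + 10) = (h - 5)^2*(h + 2)*(h - 2)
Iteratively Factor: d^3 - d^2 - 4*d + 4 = (d - 2)*(d^2 + d - 2) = (d - 2)*(d + 2)*(d - 1)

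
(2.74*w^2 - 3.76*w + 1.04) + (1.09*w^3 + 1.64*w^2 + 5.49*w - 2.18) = 1.09*w^3 + 4.38*w^2 + 1.73*w - 1.14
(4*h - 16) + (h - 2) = 5*h - 18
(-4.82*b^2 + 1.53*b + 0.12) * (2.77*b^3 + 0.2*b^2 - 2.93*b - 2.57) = -13.3514*b^5 + 3.2741*b^4 + 14.761*b^3 + 7.9285*b^2 - 4.2837*b - 0.3084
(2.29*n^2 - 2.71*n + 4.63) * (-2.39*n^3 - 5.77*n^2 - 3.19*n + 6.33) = -5.4731*n^5 - 6.7364*n^4 - 2.7341*n^3 - 3.5745*n^2 - 31.924*n + 29.3079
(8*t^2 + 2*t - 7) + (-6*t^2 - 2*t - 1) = 2*t^2 - 8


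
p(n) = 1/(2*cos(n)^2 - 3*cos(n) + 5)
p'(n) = (4*sin(n)*cos(n) - 3*sin(n))/(2*cos(n)^2 - 3*cos(n) + 5)^2 = (4*cos(n) - 3)*sin(n)/(-3*cos(n) + cos(2*n) + 6)^2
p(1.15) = 0.24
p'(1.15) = -0.07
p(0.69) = 0.26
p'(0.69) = 0.00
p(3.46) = 0.10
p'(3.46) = 0.02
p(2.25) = 0.13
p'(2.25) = -0.07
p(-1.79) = 0.17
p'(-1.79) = 0.11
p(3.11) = 0.10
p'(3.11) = -0.00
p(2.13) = 0.14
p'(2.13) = -0.08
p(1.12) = 0.25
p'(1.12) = -0.07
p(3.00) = 0.10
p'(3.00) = -0.00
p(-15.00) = 0.12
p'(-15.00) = 0.06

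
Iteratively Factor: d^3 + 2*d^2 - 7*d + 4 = (d - 1)*(d^2 + 3*d - 4) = (d - 1)^2*(d + 4)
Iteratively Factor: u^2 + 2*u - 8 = (u + 4)*(u - 2)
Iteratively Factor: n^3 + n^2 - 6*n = (n - 2)*(n^2 + 3*n) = (n - 2)*(n + 3)*(n)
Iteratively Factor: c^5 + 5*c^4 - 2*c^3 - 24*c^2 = (c)*(c^4 + 5*c^3 - 2*c^2 - 24*c) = c*(c + 4)*(c^3 + c^2 - 6*c) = c*(c + 3)*(c + 4)*(c^2 - 2*c) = c^2*(c + 3)*(c + 4)*(c - 2)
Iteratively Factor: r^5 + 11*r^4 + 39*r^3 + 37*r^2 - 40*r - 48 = (r + 3)*(r^4 + 8*r^3 + 15*r^2 - 8*r - 16) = (r + 1)*(r + 3)*(r^3 + 7*r^2 + 8*r - 16) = (r + 1)*(r + 3)*(r + 4)*(r^2 + 3*r - 4) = (r - 1)*(r + 1)*(r + 3)*(r + 4)*(r + 4)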